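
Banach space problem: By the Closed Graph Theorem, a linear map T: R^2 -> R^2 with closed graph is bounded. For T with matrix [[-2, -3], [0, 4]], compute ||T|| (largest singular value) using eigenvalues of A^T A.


A^T A = [[4, 6], [6, 25]]
trace(A^T A) = 29, det(A^T A) = 64
discriminant = 29^2 - 4*64 = 585
Largest eigenvalue of A^T A = (trace + sqrt(disc))/2 = 26.5934
||T|| = sqrt(26.5934) = 5.1569

5.1569


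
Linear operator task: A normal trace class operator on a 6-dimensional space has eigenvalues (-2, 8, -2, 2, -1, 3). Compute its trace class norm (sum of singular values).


For a normal operator, singular values equal |eigenvalues|.
Trace norm = sum |lambda_i| = 2 + 8 + 2 + 2 + 1 + 3
= 18

18


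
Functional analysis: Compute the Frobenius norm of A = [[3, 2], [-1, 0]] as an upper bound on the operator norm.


||A||_F^2 = sum a_ij^2
= 3^2 + 2^2 + (-1)^2 + 0^2
= 9 + 4 + 1 + 0 = 14
||A||_F = sqrt(14) = 3.7417

3.7417


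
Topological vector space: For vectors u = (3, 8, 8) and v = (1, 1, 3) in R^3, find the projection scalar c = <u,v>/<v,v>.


Computing <u,v> = 3*1 + 8*1 + 8*3 = 35
Computing <v,v> = 1^2 + 1^2 + 3^2 = 11
Projection coefficient = 35/11 = 3.1818

3.1818


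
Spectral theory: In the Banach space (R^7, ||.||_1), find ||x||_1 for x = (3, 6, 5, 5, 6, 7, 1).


The l^1 norm equals the sum of absolute values of all components.
||x||_1 = 3 + 6 + 5 + 5 + 6 + 7 + 1
= 33

33.0000


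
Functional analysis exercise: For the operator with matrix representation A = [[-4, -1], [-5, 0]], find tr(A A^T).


trace(A * A^T) = sum of squares of all entries
= (-4)^2 + (-1)^2 + (-5)^2 + 0^2
= 16 + 1 + 25 + 0
= 42

42


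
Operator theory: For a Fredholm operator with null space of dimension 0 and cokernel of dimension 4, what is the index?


The Fredholm index is defined as ind(T) = dim(ker T) - dim(coker T)
= 0 - 4
= -4

-4


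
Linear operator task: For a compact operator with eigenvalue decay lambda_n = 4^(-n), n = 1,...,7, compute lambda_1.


The eigenvalue formula gives lambda_1 = 1/4^1
= 1/4
= 0.2500

0.2500


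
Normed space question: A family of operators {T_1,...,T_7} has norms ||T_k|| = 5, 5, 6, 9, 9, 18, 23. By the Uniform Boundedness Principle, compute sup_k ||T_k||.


By the Uniform Boundedness Principle, the supremum of norms is finite.
sup_k ||T_k|| = max(5, 5, 6, 9, 9, 18, 23) = 23

23


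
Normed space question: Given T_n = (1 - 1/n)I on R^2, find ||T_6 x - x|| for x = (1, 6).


T_6 x - x = (1 - 1/6)x - x = -x/6
||x|| = sqrt(37) = 6.0828
||T_6 x - x|| = ||x||/6 = 6.0828/6 = 1.0138

1.0138


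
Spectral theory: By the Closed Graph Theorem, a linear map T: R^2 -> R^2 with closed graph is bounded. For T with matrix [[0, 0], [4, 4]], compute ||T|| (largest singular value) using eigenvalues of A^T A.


A^T A = [[16, 16], [16, 16]]
trace(A^T A) = 32, det(A^T A) = 0
discriminant = 32^2 - 4*0 = 1024
Largest eigenvalue of A^T A = (trace + sqrt(disc))/2 = 32.0000
||T|| = sqrt(32.0000) = 5.6569

5.6569


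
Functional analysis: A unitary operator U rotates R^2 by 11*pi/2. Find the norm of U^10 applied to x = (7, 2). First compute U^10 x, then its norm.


U is a rotation by theta = 11*pi/2
U^10 = rotation by 10*theta = 110*pi/2 = 2*pi/2 (mod 2*pi)
cos(2*pi/2) = -1.0000, sin(2*pi/2) = 0.0000
U^10 x = (-1.0000 * 7 - 0.0000 * 2, 0.0000 * 7 + -1.0000 * 2)
= (-7.0000, -2.0000)
||U^10 x|| = sqrt((-7.0000)^2 + (-2.0000)^2) = sqrt(53.0000) = 7.2801

7.2801


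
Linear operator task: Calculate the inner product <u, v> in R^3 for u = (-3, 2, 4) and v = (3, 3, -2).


Computing the standard inner product <u, v> = sum u_i * v_i
= -3*3 + 2*3 + 4*-2
= -9 + 6 + -8
= -11

-11


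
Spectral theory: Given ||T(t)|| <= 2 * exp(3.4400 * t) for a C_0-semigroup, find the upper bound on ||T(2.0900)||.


||T(2.0900)|| <= 2 * exp(3.4400 * 2.0900)
= 2 * exp(7.1896)
= 2 * 1325.5729
= 2651.1457

2651.1457


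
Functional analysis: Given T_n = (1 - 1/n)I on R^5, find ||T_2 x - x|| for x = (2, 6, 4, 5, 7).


T_2 x - x = (1 - 1/2)x - x = -x/2
||x|| = sqrt(130) = 11.4018
||T_2 x - x|| = ||x||/2 = 11.4018/2 = 5.7009

5.7009


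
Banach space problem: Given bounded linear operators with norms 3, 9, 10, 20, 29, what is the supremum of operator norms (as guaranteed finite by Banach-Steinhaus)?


By the Uniform Boundedness Principle, the supremum of norms is finite.
sup_k ||T_k|| = max(3, 9, 10, 20, 29) = 29

29


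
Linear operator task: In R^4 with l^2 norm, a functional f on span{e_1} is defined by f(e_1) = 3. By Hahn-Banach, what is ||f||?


The norm of f is given by ||f|| = sup_{||x||=1} |f(x)|.
On span{e_1}, ||e_1|| = 1, so ||f|| = |f(e_1)| / ||e_1||
= |3| / 1 = 3.0000

3.0000


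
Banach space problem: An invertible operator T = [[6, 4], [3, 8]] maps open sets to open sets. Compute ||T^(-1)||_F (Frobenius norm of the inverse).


det(T) = 6*8 - 4*3 = 36
T^(-1) = (1/36) * [[8, -4], [-3, 6]] = [[0.2222, -0.1111], [-0.0833, 0.1667]]
||T^(-1)||_F^2 = 0.2222^2 + (-0.1111)^2 + (-0.0833)^2 + 0.1667^2 = 0.0965
||T^(-1)||_F = sqrt(0.0965) = 0.3106

0.3106


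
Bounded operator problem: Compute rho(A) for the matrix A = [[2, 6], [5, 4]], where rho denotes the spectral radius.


For a 2x2 matrix, eigenvalues satisfy lambda^2 - (trace)*lambda + det = 0
trace = 2 + 4 = 6
det = 2*4 - 6*5 = -22
discriminant = 6^2 - 4*(-22) = 124
spectral radius = max |eigenvalue| = 8.5678

8.5678


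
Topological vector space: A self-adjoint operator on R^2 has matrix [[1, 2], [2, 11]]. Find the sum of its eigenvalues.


For a self-adjoint (symmetric) matrix, the eigenvalues are real.
The sum of eigenvalues equals the trace of the matrix.
trace = 1 + 11 = 12

12


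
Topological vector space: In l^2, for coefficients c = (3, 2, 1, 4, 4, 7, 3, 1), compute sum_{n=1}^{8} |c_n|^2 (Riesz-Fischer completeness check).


sum |c_n|^2 = 3^2 + 2^2 + 1^2 + 4^2 + 4^2 + 7^2 + 3^2 + 1^2
= 9 + 4 + 1 + 16 + 16 + 49 + 9 + 1
= 105

105


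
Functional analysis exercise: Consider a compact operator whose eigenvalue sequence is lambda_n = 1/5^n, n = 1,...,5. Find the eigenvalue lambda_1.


The eigenvalue formula gives lambda_1 = 1/5^1
= 1/5
= 0.2000

0.2000


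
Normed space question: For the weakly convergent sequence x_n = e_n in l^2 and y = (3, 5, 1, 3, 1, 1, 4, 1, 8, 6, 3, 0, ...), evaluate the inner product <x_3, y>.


x_3 = e_3 is the standard basis vector with 1 in position 3.
<x_3, y> = y_3 = 1
As n -> infinity, <x_n, y> -> 0, confirming weak convergence of (x_n) to 0.

1


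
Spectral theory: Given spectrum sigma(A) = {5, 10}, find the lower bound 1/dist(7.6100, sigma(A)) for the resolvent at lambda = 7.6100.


dist(7.6100, {5, 10}) = min(|7.6100 - 5|, |7.6100 - 10|)
= min(2.6100, 2.3900) = 2.3900
Resolvent bound = 1/2.3900 = 0.4184

0.4184


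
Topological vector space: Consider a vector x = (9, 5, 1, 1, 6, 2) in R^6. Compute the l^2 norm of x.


The l^2 norm = (sum |x_i|^2)^(1/2)
Sum of 2th powers = 81 + 25 + 1 + 1 + 36 + 4 = 148
||x||_2 = (148)^(1/2) = 12.1655

12.1655


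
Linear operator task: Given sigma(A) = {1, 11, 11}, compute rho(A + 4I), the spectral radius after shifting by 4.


Spectrum of A + 4I = {5, 15, 15}
Spectral radius = max |lambda| over the shifted spectrum
= max(5, 15, 15) = 15

15


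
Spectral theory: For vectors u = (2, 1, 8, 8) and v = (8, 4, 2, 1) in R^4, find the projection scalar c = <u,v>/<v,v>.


Computing <u,v> = 2*8 + 1*4 + 8*2 + 8*1 = 44
Computing <v,v> = 8^2 + 4^2 + 2^2 + 1^2 = 85
Projection coefficient = 44/85 = 0.5176

0.5176


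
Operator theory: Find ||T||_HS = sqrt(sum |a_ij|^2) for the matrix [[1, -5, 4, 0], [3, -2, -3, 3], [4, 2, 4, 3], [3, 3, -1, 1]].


The Hilbert-Schmidt norm is sqrt(sum of squares of all entries).
Sum of squares = 1^2 + (-5)^2 + 4^2 + 0^2 + 3^2 + (-2)^2 + (-3)^2 + 3^2 + 4^2 + 2^2 + 4^2 + 3^2 + 3^2 + 3^2 + (-1)^2 + 1^2
= 1 + 25 + 16 + 0 + 9 + 4 + 9 + 9 + 16 + 4 + 16 + 9 + 9 + 9 + 1 + 1 = 138
||T||_HS = sqrt(138) = 11.7473

11.7473


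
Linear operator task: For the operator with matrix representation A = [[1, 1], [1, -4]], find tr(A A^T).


trace(A * A^T) = sum of squares of all entries
= 1^2 + 1^2 + 1^2 + (-4)^2
= 1 + 1 + 1 + 16
= 19

19


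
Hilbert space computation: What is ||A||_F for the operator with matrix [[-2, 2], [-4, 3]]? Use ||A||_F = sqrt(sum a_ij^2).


||A||_F^2 = sum a_ij^2
= (-2)^2 + 2^2 + (-4)^2 + 3^2
= 4 + 4 + 16 + 9 = 33
||A||_F = sqrt(33) = 5.7446

5.7446


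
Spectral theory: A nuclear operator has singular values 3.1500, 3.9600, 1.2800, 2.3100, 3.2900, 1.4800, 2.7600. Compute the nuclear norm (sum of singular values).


The nuclear norm is the sum of all singular values.
||T||_1 = 3.1500 + 3.9600 + 1.2800 + 2.3100 + 3.2900 + 1.4800 + 2.7600
= 18.2300

18.2300


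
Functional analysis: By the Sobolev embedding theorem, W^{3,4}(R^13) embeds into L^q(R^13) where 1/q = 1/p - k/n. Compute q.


Using the Sobolev embedding formula: 1/q = 1/p - k/n
1/q = 1/4 - 3/13 = 1/52
q = 1/(1/52) = 52

52.0000


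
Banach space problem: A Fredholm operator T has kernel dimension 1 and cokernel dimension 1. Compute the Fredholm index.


The Fredholm index is defined as ind(T) = dim(ker T) - dim(coker T)
= 1 - 1
= 0

0


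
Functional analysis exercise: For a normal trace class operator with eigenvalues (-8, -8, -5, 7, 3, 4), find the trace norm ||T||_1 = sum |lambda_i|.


For a normal operator, singular values equal |eigenvalues|.
Trace norm = sum |lambda_i| = 8 + 8 + 5 + 7 + 3 + 4
= 35

35


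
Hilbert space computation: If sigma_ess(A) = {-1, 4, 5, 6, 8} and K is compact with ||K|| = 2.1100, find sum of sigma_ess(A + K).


By Weyl's theorem, the essential spectrum is invariant under compact perturbations.
sigma_ess(A + K) = sigma_ess(A) = {-1, 4, 5, 6, 8}
Sum = -1 + 4 + 5 + 6 + 8 = 22

22


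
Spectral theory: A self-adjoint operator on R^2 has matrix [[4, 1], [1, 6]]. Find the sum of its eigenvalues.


For a self-adjoint (symmetric) matrix, the eigenvalues are real.
The sum of eigenvalues equals the trace of the matrix.
trace = 4 + 6 = 10

10


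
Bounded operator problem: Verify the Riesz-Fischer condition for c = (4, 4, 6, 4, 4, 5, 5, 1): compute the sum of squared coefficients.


sum |c_n|^2 = 4^2 + 4^2 + 6^2 + 4^2 + 4^2 + 5^2 + 5^2 + 1^2
= 16 + 16 + 36 + 16 + 16 + 25 + 25 + 1
= 151

151


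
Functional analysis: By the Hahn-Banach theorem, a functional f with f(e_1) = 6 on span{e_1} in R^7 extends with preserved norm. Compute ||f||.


The norm of f is given by ||f|| = sup_{||x||=1} |f(x)|.
On span{e_1}, ||e_1|| = 1, so ||f|| = |f(e_1)| / ||e_1||
= |6| / 1 = 6.0000

6.0000


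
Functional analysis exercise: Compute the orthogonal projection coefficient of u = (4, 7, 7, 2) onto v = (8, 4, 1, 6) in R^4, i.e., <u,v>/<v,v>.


Computing <u,v> = 4*8 + 7*4 + 7*1 + 2*6 = 79
Computing <v,v> = 8^2 + 4^2 + 1^2 + 6^2 = 117
Projection coefficient = 79/117 = 0.6752

0.6752


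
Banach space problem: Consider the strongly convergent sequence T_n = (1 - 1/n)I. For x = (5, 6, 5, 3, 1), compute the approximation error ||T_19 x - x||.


T_19 x - x = (1 - 1/19)x - x = -x/19
||x|| = sqrt(96) = 9.7980
||T_19 x - x|| = ||x||/19 = 9.7980/19 = 0.5157

0.5157


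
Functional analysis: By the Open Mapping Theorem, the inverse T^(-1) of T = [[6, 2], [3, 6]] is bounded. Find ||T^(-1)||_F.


det(T) = 6*6 - 2*3 = 30
T^(-1) = (1/30) * [[6, -2], [-3, 6]] = [[0.2000, -0.0667], [-0.1000, 0.2000]]
||T^(-1)||_F^2 = 0.2000^2 + (-0.0667)^2 + (-0.1000)^2 + 0.2000^2 = 0.0944
||T^(-1)||_F = sqrt(0.0944) = 0.3073

0.3073


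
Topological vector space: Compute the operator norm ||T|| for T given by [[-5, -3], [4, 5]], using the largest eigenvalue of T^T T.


A^T A = [[41, 35], [35, 34]]
trace(A^T A) = 75, det(A^T A) = 169
discriminant = 75^2 - 4*169 = 4949
Largest eigenvalue of A^T A = (trace + sqrt(disc))/2 = 72.6746
||T|| = sqrt(72.6746) = 8.5249

8.5249


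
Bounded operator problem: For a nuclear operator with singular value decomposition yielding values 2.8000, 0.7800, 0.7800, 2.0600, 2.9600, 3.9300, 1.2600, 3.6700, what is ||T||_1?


The nuclear norm is the sum of all singular values.
||T||_1 = 2.8000 + 0.7800 + 0.7800 + 2.0600 + 2.9600 + 3.9300 + 1.2600 + 3.6700
= 18.2400

18.2400


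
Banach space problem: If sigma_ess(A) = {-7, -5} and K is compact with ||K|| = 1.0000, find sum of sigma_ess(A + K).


By Weyl's theorem, the essential spectrum is invariant under compact perturbations.
sigma_ess(A + K) = sigma_ess(A) = {-7, -5}
Sum = -7 + -5 = -12

-12


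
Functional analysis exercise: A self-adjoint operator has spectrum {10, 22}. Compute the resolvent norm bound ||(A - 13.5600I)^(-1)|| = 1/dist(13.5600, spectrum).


dist(13.5600, {10, 22}) = min(|13.5600 - 10|, |13.5600 - 22|)
= min(3.5600, 8.4400) = 3.5600
Resolvent bound = 1/3.5600 = 0.2809

0.2809


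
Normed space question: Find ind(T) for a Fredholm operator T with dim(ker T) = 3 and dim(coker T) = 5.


The Fredholm index is defined as ind(T) = dim(ker T) - dim(coker T)
= 3 - 5
= -2

-2


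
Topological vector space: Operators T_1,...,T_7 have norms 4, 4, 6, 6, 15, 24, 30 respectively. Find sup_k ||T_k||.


By the Uniform Boundedness Principle, the supremum of norms is finite.
sup_k ||T_k|| = max(4, 4, 6, 6, 15, 24, 30) = 30

30


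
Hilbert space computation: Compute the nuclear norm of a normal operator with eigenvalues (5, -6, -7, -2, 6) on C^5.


For a normal operator, singular values equal |eigenvalues|.
Trace norm = sum |lambda_i| = 5 + 6 + 7 + 2 + 6
= 26

26


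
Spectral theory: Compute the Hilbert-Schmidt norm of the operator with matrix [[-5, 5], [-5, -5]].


The Hilbert-Schmidt norm is sqrt(sum of squares of all entries).
Sum of squares = (-5)^2 + 5^2 + (-5)^2 + (-5)^2
= 25 + 25 + 25 + 25 = 100
||T||_HS = sqrt(100) = 10.0000

10.0000


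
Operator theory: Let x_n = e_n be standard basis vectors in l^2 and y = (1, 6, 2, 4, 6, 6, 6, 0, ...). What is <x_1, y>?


x_1 = e_1 is the standard basis vector with 1 in position 1.
<x_1, y> = y_1 = 1
As n -> infinity, <x_n, y> -> 0, confirming weak convergence of (x_n) to 0.

1


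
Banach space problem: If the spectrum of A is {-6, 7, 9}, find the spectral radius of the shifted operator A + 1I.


Spectrum of A + 1I = {-5, 8, 10}
Spectral radius = max |lambda| over the shifted spectrum
= max(5, 8, 10) = 10

10


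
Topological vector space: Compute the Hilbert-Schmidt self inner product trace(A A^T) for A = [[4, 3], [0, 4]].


trace(A * A^T) = sum of squares of all entries
= 4^2 + 3^2 + 0^2 + 4^2
= 16 + 9 + 0 + 16
= 41

41


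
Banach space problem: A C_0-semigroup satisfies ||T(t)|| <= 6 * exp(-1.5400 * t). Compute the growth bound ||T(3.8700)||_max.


||T(3.8700)|| <= 6 * exp(-1.5400 * 3.8700)
= 6 * exp(-5.9598)
= 6 * 0.0026
= 0.0155

0.0155


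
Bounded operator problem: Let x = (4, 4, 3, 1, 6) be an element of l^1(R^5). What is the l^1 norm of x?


The l^1 norm equals the sum of absolute values of all components.
||x||_1 = 4 + 4 + 3 + 1 + 6
= 18

18.0000


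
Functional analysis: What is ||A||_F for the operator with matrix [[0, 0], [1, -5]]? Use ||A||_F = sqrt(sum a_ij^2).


||A||_F^2 = sum a_ij^2
= 0^2 + 0^2 + 1^2 + (-5)^2
= 0 + 0 + 1 + 25 = 26
||A||_F = sqrt(26) = 5.0990

5.0990


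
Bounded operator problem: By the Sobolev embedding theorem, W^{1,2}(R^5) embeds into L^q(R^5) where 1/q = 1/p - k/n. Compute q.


Using the Sobolev embedding formula: 1/q = 1/p - k/n
1/q = 1/2 - 1/5 = 3/10
q = 1/(3/10) = 10/3 = 3.3333

3.3333


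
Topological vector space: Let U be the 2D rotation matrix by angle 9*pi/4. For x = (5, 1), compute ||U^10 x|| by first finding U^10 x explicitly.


U is a rotation by theta = 9*pi/4
U^10 = rotation by 10*theta = 90*pi/4 = 2*pi/4 (mod 2*pi)
cos(2*pi/4) = 0.0000, sin(2*pi/4) = 1.0000
U^10 x = (0.0000 * 5 - 1.0000 * 1, 1.0000 * 5 + 0.0000 * 1)
= (-1.0000, 5.0000)
||U^10 x|| = sqrt((-1.0000)^2 + 5.0000^2) = sqrt(26.0000) = 5.0990

5.0990


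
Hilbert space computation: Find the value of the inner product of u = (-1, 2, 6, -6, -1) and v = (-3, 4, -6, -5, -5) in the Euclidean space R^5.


Computing the standard inner product <u, v> = sum u_i * v_i
= -1*-3 + 2*4 + 6*-6 + -6*-5 + -1*-5
= 3 + 8 + -36 + 30 + 5
= 10

10


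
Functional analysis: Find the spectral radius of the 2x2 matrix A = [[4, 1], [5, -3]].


For a 2x2 matrix, eigenvalues satisfy lambda^2 - (trace)*lambda + det = 0
trace = 4 + -3 = 1
det = 4*-3 - 1*5 = -17
discriminant = 1^2 - 4*(-17) = 69
spectral radius = max |eigenvalue| = 4.6533

4.6533


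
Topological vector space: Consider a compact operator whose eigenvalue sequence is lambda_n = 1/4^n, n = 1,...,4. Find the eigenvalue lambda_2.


The eigenvalue formula gives lambda_2 = 1/4^2
= 1/16
= 0.0625

0.0625


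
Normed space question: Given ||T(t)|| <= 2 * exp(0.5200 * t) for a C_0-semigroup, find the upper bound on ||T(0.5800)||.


||T(0.5800)|| <= 2 * exp(0.5200 * 0.5800)
= 2 * exp(0.3016)
= 2 * 1.3520
= 2.7040

2.7040


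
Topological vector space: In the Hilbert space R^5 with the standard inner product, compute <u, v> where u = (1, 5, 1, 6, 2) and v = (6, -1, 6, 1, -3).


Computing the standard inner product <u, v> = sum u_i * v_i
= 1*6 + 5*-1 + 1*6 + 6*1 + 2*-3
= 6 + -5 + 6 + 6 + -6
= 7

7


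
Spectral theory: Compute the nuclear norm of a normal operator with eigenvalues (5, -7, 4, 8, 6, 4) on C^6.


For a normal operator, singular values equal |eigenvalues|.
Trace norm = sum |lambda_i| = 5 + 7 + 4 + 8 + 6 + 4
= 34

34


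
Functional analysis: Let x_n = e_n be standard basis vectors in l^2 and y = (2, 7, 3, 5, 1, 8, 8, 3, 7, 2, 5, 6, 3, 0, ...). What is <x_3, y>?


x_3 = e_3 is the standard basis vector with 1 in position 3.
<x_3, y> = y_3 = 3
As n -> infinity, <x_n, y> -> 0, confirming weak convergence of (x_n) to 0.

3


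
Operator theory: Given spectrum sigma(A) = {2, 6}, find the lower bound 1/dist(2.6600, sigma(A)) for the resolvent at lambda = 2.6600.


dist(2.6600, {2, 6}) = min(|2.6600 - 2|, |2.6600 - 6|)
= min(0.6600, 3.3400) = 0.6600
Resolvent bound = 1/0.6600 = 1.5152

1.5152


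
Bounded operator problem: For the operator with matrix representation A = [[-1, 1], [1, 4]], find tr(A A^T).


trace(A * A^T) = sum of squares of all entries
= (-1)^2 + 1^2 + 1^2 + 4^2
= 1 + 1 + 1 + 16
= 19

19


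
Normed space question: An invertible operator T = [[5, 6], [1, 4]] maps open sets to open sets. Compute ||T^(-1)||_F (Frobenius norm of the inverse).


det(T) = 5*4 - 6*1 = 14
T^(-1) = (1/14) * [[4, -6], [-1, 5]] = [[0.2857, -0.4286], [-0.0714, 0.3571]]
||T^(-1)||_F^2 = 0.2857^2 + (-0.4286)^2 + (-0.0714)^2 + 0.3571^2 = 0.3980
||T^(-1)||_F = sqrt(0.3980) = 0.6308

0.6308


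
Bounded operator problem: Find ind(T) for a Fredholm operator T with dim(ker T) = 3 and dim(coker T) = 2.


The Fredholm index is defined as ind(T) = dim(ker T) - dim(coker T)
= 3 - 2
= 1

1


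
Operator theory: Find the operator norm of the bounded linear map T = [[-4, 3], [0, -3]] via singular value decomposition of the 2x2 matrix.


A^T A = [[16, -12], [-12, 18]]
trace(A^T A) = 34, det(A^T A) = 144
discriminant = 34^2 - 4*144 = 580
Largest eigenvalue of A^T A = (trace + sqrt(disc))/2 = 29.0416
||T|| = sqrt(29.0416) = 5.3890

5.3890


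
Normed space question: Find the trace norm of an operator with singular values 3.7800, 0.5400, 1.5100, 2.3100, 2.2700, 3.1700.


The nuclear norm is the sum of all singular values.
||T||_1 = 3.7800 + 0.5400 + 1.5100 + 2.3100 + 2.2700 + 3.1700
= 13.5800

13.5800


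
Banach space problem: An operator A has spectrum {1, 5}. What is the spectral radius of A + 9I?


Spectrum of A + 9I = {10, 14}
Spectral radius = max |lambda| over the shifted spectrum
= max(10, 14) = 14

14


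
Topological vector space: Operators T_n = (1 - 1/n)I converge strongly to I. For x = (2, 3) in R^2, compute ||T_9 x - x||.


T_9 x - x = (1 - 1/9)x - x = -x/9
||x|| = sqrt(13) = 3.6056
||T_9 x - x|| = ||x||/9 = 3.6056/9 = 0.4006

0.4006


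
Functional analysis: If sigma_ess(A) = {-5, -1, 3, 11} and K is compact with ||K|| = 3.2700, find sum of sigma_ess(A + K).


By Weyl's theorem, the essential spectrum is invariant under compact perturbations.
sigma_ess(A + K) = sigma_ess(A) = {-5, -1, 3, 11}
Sum = -5 + -1 + 3 + 11 = 8

8


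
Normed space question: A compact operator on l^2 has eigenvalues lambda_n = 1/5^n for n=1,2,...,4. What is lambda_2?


The eigenvalue formula gives lambda_2 = 1/5^2
= 1/25
= 0.0400

0.0400


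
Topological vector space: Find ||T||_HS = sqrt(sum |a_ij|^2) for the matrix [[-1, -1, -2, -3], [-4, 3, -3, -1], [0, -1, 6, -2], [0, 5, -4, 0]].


The Hilbert-Schmidt norm is sqrt(sum of squares of all entries).
Sum of squares = (-1)^2 + (-1)^2 + (-2)^2 + (-3)^2 + (-4)^2 + 3^2 + (-3)^2 + (-1)^2 + 0^2 + (-1)^2 + 6^2 + (-2)^2 + 0^2 + 5^2 + (-4)^2 + 0^2
= 1 + 1 + 4 + 9 + 16 + 9 + 9 + 1 + 0 + 1 + 36 + 4 + 0 + 25 + 16 + 0 = 132
||T||_HS = sqrt(132) = 11.4891

11.4891


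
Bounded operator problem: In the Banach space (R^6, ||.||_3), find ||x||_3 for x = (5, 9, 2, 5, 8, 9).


The l^3 norm = (sum |x_i|^3)^(1/3)
Sum of 3th powers = 125 + 729 + 8 + 125 + 512 + 729 = 2228
||x||_3 = (2228)^(1/3) = 13.0609

13.0609


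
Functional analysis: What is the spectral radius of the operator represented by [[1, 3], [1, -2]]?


For a 2x2 matrix, eigenvalues satisfy lambda^2 - (trace)*lambda + det = 0
trace = 1 + -2 = -1
det = 1*-2 - 3*1 = -5
discriminant = (-1)^2 - 4*(-5) = 21
spectral radius = max |eigenvalue| = 2.7913

2.7913


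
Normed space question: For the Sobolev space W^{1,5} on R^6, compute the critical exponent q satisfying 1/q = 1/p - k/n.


Using the Sobolev embedding formula: 1/q = 1/p - k/n
1/q = 1/5 - 1/6 = 1/30
q = 1/(1/30) = 30

30.0000


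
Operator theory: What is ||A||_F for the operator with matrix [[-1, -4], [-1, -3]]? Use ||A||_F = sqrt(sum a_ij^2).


||A||_F^2 = sum a_ij^2
= (-1)^2 + (-4)^2 + (-1)^2 + (-3)^2
= 1 + 16 + 1 + 9 = 27
||A||_F = sqrt(27) = 5.1962

5.1962


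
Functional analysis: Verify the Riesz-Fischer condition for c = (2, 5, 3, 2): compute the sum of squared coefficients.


sum |c_n|^2 = 2^2 + 5^2 + 3^2 + 2^2
= 4 + 25 + 9 + 4
= 42

42


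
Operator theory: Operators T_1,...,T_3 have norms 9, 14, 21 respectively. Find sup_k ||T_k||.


By the Uniform Boundedness Principle, the supremum of norms is finite.
sup_k ||T_k|| = max(9, 14, 21) = 21

21


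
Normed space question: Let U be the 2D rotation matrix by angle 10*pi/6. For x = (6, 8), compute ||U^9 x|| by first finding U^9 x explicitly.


U is a rotation by theta = 10*pi/6
U^9 = rotation by 9*theta = 90*pi/6 = 6*pi/6 (mod 2*pi)
cos(6*pi/6) = -1.0000, sin(6*pi/6) = 0.0000
U^9 x = (-1.0000 * 6 - 0.0000 * 8, 0.0000 * 6 + -1.0000 * 8)
= (-6.0000, -8.0000)
||U^9 x|| = sqrt((-6.0000)^2 + (-8.0000)^2) = sqrt(100.0000) = 10.0000

10.0000


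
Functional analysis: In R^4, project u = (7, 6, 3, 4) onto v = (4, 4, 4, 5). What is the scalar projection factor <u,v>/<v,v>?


Computing <u,v> = 7*4 + 6*4 + 3*4 + 4*5 = 84
Computing <v,v> = 4^2 + 4^2 + 4^2 + 5^2 = 73
Projection coefficient = 84/73 = 1.1507

1.1507


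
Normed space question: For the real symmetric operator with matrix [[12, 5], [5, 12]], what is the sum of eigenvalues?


For a self-adjoint (symmetric) matrix, the eigenvalues are real.
The sum of eigenvalues equals the trace of the matrix.
trace = 12 + 12 = 24

24


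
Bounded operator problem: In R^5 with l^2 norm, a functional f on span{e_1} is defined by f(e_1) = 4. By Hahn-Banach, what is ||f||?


The norm of f is given by ||f|| = sup_{||x||=1} |f(x)|.
On span{e_1}, ||e_1|| = 1, so ||f|| = |f(e_1)| / ||e_1||
= |4| / 1 = 4.0000

4.0000


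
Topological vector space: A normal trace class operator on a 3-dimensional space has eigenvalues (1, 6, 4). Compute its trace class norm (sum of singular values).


For a normal operator, singular values equal |eigenvalues|.
Trace norm = sum |lambda_i| = 1 + 6 + 4
= 11

11


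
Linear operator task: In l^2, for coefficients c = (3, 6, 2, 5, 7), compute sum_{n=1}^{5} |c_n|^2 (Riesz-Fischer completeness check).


sum |c_n|^2 = 3^2 + 6^2 + 2^2 + 5^2 + 7^2
= 9 + 36 + 4 + 25 + 49
= 123

123


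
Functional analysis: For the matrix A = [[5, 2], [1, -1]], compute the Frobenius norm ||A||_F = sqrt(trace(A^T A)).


||A||_F^2 = sum a_ij^2
= 5^2 + 2^2 + 1^2 + (-1)^2
= 25 + 4 + 1 + 1 = 31
||A||_F = sqrt(31) = 5.5678

5.5678


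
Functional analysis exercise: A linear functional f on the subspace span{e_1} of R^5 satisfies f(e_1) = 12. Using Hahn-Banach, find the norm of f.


The norm of f is given by ||f|| = sup_{||x||=1} |f(x)|.
On span{e_1}, ||e_1|| = 1, so ||f|| = |f(e_1)| / ||e_1||
= |12| / 1 = 12.0000

12.0000


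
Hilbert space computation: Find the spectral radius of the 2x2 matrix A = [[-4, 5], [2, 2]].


For a 2x2 matrix, eigenvalues satisfy lambda^2 - (trace)*lambda + det = 0
trace = -4 + 2 = -2
det = -4*2 - 5*2 = -18
discriminant = (-2)^2 - 4*(-18) = 76
spectral radius = max |eigenvalue| = 5.3589

5.3589


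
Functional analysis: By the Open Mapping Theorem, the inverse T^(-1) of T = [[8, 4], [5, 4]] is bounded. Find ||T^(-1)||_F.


det(T) = 8*4 - 4*5 = 12
T^(-1) = (1/12) * [[4, -4], [-5, 8]] = [[0.3333, -0.3333], [-0.4167, 0.6667]]
||T^(-1)||_F^2 = 0.3333^2 + (-0.3333)^2 + (-0.4167)^2 + 0.6667^2 = 0.8403
||T^(-1)||_F = sqrt(0.8403) = 0.9167

0.9167


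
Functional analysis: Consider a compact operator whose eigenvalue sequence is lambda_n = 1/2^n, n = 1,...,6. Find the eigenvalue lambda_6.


The eigenvalue formula gives lambda_6 = 1/2^6
= 1/64
= 0.0156

0.0156


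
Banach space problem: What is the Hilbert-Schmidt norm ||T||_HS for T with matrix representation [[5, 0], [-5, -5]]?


The Hilbert-Schmidt norm is sqrt(sum of squares of all entries).
Sum of squares = 5^2 + 0^2 + (-5)^2 + (-5)^2
= 25 + 0 + 25 + 25 = 75
||T||_HS = sqrt(75) = 8.6603

8.6603


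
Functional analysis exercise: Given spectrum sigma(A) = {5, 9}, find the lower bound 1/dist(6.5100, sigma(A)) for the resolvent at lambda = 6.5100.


dist(6.5100, {5, 9}) = min(|6.5100 - 5|, |6.5100 - 9|)
= min(1.5100, 2.4900) = 1.5100
Resolvent bound = 1/1.5100 = 0.6623

0.6623


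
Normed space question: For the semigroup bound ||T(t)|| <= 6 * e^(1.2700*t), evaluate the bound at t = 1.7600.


||T(1.7600)|| <= 6 * exp(1.2700 * 1.7600)
= 6 * exp(2.2352)
= 6 * 9.3484
= 56.0901

56.0901


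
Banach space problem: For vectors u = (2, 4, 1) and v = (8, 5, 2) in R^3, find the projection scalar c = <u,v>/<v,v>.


Computing <u,v> = 2*8 + 4*5 + 1*2 = 38
Computing <v,v> = 8^2 + 5^2 + 2^2 = 93
Projection coefficient = 38/93 = 0.4086

0.4086


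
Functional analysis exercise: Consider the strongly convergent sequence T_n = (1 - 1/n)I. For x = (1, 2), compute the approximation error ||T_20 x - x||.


T_20 x - x = (1 - 1/20)x - x = -x/20
||x|| = sqrt(5) = 2.2361
||T_20 x - x|| = ||x||/20 = 2.2361/20 = 0.1118

0.1118


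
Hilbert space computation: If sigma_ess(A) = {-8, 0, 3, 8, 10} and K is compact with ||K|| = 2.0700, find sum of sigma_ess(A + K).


By Weyl's theorem, the essential spectrum is invariant under compact perturbations.
sigma_ess(A + K) = sigma_ess(A) = {-8, 0, 3, 8, 10}
Sum = -8 + 0 + 3 + 8 + 10 = 13

13


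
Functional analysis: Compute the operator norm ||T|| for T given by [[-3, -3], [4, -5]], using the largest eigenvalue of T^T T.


A^T A = [[25, -11], [-11, 34]]
trace(A^T A) = 59, det(A^T A) = 729
discriminant = 59^2 - 4*729 = 565
Largest eigenvalue of A^T A = (trace + sqrt(disc))/2 = 41.3849
||T|| = sqrt(41.3849) = 6.4331

6.4331


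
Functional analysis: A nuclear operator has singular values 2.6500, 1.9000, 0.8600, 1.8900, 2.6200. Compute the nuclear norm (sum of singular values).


The nuclear norm is the sum of all singular values.
||T||_1 = 2.6500 + 1.9000 + 0.8600 + 1.8900 + 2.6200
= 9.9200

9.9200


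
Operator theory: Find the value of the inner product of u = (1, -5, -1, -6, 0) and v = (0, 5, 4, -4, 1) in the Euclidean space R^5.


Computing the standard inner product <u, v> = sum u_i * v_i
= 1*0 + -5*5 + -1*4 + -6*-4 + 0*1
= 0 + -25 + -4 + 24 + 0
= -5

-5


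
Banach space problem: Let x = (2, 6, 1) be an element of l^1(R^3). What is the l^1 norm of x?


The l^1 norm equals the sum of absolute values of all components.
||x||_1 = 2 + 6 + 1
= 9

9.0000


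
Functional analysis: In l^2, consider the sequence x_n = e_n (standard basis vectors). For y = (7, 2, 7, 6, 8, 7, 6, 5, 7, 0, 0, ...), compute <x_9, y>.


x_9 = e_9 is the standard basis vector with 1 in position 9.
<x_9, y> = y_9 = 7
As n -> infinity, <x_n, y> -> 0, confirming weak convergence of (x_n) to 0.

7


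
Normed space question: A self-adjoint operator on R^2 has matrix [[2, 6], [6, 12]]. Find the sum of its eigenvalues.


For a self-adjoint (symmetric) matrix, the eigenvalues are real.
The sum of eigenvalues equals the trace of the matrix.
trace = 2 + 12 = 14

14


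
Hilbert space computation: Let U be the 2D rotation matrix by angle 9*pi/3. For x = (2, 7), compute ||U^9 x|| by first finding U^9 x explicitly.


U is a rotation by theta = 9*pi/3
U^9 = rotation by 9*theta = 81*pi/3 = 3*pi/3 (mod 2*pi)
cos(3*pi/3) = -1.0000, sin(3*pi/3) = 0.0000
U^9 x = (-1.0000 * 2 - 0.0000 * 7, 0.0000 * 2 + -1.0000 * 7)
= (-2.0000, -7.0000)
||U^9 x|| = sqrt((-2.0000)^2 + (-7.0000)^2) = sqrt(53.0000) = 7.2801

7.2801


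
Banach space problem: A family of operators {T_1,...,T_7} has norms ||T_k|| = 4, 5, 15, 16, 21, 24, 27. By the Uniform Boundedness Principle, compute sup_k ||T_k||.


By the Uniform Boundedness Principle, the supremum of norms is finite.
sup_k ||T_k|| = max(4, 5, 15, 16, 21, 24, 27) = 27

27


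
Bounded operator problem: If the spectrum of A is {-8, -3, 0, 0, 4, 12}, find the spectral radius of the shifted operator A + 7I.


Spectrum of A + 7I = {-1, 4, 7, 7, 11, 19}
Spectral radius = max |lambda| over the shifted spectrum
= max(1, 4, 7, 7, 11, 19) = 19

19


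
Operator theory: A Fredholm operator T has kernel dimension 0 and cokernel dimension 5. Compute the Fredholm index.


The Fredholm index is defined as ind(T) = dim(ker T) - dim(coker T)
= 0 - 5
= -5

-5


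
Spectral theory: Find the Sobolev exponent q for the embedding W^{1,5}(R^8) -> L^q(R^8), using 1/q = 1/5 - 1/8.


Using the Sobolev embedding formula: 1/q = 1/p - k/n
1/q = 1/5 - 1/8 = 3/40
q = 1/(3/40) = 40/3 = 13.3333

13.3333


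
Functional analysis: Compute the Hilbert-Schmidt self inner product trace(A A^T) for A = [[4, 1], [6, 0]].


trace(A * A^T) = sum of squares of all entries
= 4^2 + 1^2 + 6^2 + 0^2
= 16 + 1 + 36 + 0
= 53

53


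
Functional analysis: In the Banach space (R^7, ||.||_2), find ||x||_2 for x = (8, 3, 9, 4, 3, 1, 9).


The l^2 norm = (sum |x_i|^2)^(1/2)
Sum of 2th powers = 64 + 9 + 81 + 16 + 9 + 1 + 81 = 261
||x||_2 = (261)^(1/2) = 16.1555

16.1555


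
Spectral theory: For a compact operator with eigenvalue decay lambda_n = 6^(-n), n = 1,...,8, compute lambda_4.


The eigenvalue formula gives lambda_4 = 1/6^4
= 1/1296
= 7.7160e-04

7.7160e-04


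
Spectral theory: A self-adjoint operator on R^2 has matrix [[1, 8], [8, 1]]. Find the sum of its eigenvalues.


For a self-adjoint (symmetric) matrix, the eigenvalues are real.
The sum of eigenvalues equals the trace of the matrix.
trace = 1 + 1 = 2

2


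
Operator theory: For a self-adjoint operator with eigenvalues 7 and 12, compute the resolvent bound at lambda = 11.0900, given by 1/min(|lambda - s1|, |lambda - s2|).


dist(11.0900, {7, 12}) = min(|11.0900 - 7|, |11.0900 - 12|)
= min(4.0900, 0.9100) = 0.9100
Resolvent bound = 1/0.9100 = 1.0989

1.0989


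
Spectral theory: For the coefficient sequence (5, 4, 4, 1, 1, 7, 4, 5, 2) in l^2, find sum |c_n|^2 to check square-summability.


sum |c_n|^2 = 5^2 + 4^2 + 4^2 + 1^2 + 1^2 + 7^2 + 4^2 + 5^2 + 2^2
= 25 + 16 + 16 + 1 + 1 + 49 + 16 + 25 + 4
= 153

153


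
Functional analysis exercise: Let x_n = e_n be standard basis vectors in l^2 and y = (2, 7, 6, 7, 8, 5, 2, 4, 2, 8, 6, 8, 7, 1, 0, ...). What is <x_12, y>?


x_12 = e_12 is the standard basis vector with 1 in position 12.
<x_12, y> = y_12 = 8
As n -> infinity, <x_n, y> -> 0, confirming weak convergence of (x_n) to 0.

8


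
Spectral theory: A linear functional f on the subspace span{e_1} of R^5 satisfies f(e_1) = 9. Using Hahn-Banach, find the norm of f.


The norm of f is given by ||f|| = sup_{||x||=1} |f(x)|.
On span{e_1}, ||e_1|| = 1, so ||f|| = |f(e_1)| / ||e_1||
= |9| / 1 = 9.0000

9.0000


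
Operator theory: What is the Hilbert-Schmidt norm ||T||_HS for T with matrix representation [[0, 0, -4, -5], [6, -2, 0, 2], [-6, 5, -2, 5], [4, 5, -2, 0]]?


The Hilbert-Schmidt norm is sqrt(sum of squares of all entries).
Sum of squares = 0^2 + 0^2 + (-4)^2 + (-5)^2 + 6^2 + (-2)^2 + 0^2 + 2^2 + (-6)^2 + 5^2 + (-2)^2 + 5^2 + 4^2 + 5^2 + (-2)^2 + 0^2
= 0 + 0 + 16 + 25 + 36 + 4 + 0 + 4 + 36 + 25 + 4 + 25 + 16 + 25 + 4 + 0 = 220
||T||_HS = sqrt(220) = 14.8324

14.8324


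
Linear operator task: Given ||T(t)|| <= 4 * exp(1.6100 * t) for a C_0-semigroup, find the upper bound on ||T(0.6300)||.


||T(0.6300)|| <= 4 * exp(1.6100 * 0.6300)
= 4 * exp(1.0143)
= 4 * 2.7574
= 11.0297

11.0297


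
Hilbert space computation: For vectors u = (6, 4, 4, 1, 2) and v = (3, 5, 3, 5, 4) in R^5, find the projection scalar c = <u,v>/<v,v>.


Computing <u,v> = 6*3 + 4*5 + 4*3 + 1*5 + 2*4 = 63
Computing <v,v> = 3^2 + 5^2 + 3^2 + 5^2 + 4^2 = 84
Projection coefficient = 63/84 = 0.7500

0.7500


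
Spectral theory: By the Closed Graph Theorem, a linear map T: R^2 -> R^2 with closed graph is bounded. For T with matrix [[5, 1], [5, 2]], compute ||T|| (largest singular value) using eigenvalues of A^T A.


A^T A = [[50, 15], [15, 5]]
trace(A^T A) = 55, det(A^T A) = 25
discriminant = 55^2 - 4*25 = 2925
Largest eigenvalue of A^T A = (trace + sqrt(disc))/2 = 54.5416
||T|| = sqrt(54.5416) = 7.3852

7.3852


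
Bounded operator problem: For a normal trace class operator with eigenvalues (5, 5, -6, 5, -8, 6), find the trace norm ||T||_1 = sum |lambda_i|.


For a normal operator, singular values equal |eigenvalues|.
Trace norm = sum |lambda_i| = 5 + 5 + 6 + 5 + 8 + 6
= 35

35


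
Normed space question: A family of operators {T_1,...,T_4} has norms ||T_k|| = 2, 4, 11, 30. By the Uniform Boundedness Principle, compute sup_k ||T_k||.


By the Uniform Boundedness Principle, the supremum of norms is finite.
sup_k ||T_k|| = max(2, 4, 11, 30) = 30

30


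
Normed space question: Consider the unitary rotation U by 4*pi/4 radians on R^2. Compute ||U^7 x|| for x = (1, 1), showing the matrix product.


U is a rotation by theta = 4*pi/4
U^7 = rotation by 7*theta = 28*pi/4 = 4*pi/4 (mod 2*pi)
cos(4*pi/4) = -1.0000, sin(4*pi/4) = 0.0000
U^7 x = (-1.0000 * 1 - 0.0000 * 1, 0.0000 * 1 + -1.0000 * 1)
= (-1.0000, -1.0000)
||U^7 x|| = sqrt((-1.0000)^2 + (-1.0000)^2) = sqrt(2.0000) = 1.4142

1.4142


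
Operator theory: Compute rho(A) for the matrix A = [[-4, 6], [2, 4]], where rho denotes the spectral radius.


For a 2x2 matrix, eigenvalues satisfy lambda^2 - (trace)*lambda + det = 0
trace = -4 + 4 = 0
det = -4*4 - 6*2 = -28
discriminant = 0^2 - 4*(-28) = 112
spectral radius = max |eigenvalue| = 5.2915

5.2915


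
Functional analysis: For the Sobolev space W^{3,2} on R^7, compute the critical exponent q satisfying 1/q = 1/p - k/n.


Using the Sobolev embedding formula: 1/q = 1/p - k/n
1/q = 1/2 - 3/7 = 1/14
q = 1/(1/14) = 14

14.0000


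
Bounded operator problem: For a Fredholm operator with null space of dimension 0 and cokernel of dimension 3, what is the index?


The Fredholm index is defined as ind(T) = dim(ker T) - dim(coker T)
= 0 - 3
= -3

-3


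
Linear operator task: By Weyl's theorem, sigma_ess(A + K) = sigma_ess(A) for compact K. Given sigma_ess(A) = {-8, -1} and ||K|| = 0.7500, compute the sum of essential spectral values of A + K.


By Weyl's theorem, the essential spectrum is invariant under compact perturbations.
sigma_ess(A + K) = sigma_ess(A) = {-8, -1}
Sum = -8 + -1 = -9

-9


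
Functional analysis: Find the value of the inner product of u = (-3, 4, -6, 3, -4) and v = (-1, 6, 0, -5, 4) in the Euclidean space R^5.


Computing the standard inner product <u, v> = sum u_i * v_i
= -3*-1 + 4*6 + -6*0 + 3*-5 + -4*4
= 3 + 24 + 0 + -15 + -16
= -4

-4


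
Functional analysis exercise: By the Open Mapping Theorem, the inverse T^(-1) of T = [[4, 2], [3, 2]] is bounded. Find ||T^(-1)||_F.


det(T) = 4*2 - 2*3 = 2
T^(-1) = (1/2) * [[2, -2], [-3, 4]] = [[1.0000, -1.0000], [-1.5000, 2.0000]]
||T^(-1)||_F^2 = 1.0000^2 + (-1.0000)^2 + (-1.5000)^2 + 2.0000^2 = 8.2500
||T^(-1)||_F = sqrt(8.2500) = 2.8723

2.8723


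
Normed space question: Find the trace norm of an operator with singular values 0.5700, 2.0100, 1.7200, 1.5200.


The nuclear norm is the sum of all singular values.
||T||_1 = 0.5700 + 2.0100 + 1.7200 + 1.5200
= 5.8200

5.8200


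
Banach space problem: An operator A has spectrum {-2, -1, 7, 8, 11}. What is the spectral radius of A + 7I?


Spectrum of A + 7I = {5, 6, 14, 15, 18}
Spectral radius = max |lambda| over the shifted spectrum
= max(5, 6, 14, 15, 18) = 18

18


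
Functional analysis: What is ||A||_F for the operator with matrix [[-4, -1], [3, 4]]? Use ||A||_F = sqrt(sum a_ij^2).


||A||_F^2 = sum a_ij^2
= (-4)^2 + (-1)^2 + 3^2 + 4^2
= 16 + 1 + 9 + 16 = 42
||A||_F = sqrt(42) = 6.4807

6.4807


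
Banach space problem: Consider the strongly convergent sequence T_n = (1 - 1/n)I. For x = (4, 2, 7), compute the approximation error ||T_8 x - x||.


T_8 x - x = (1 - 1/8)x - x = -x/8
||x|| = sqrt(69) = 8.3066
||T_8 x - x|| = ||x||/8 = 8.3066/8 = 1.0383

1.0383


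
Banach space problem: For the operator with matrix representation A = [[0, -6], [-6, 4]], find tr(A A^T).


trace(A * A^T) = sum of squares of all entries
= 0^2 + (-6)^2 + (-6)^2 + 4^2
= 0 + 36 + 36 + 16
= 88

88


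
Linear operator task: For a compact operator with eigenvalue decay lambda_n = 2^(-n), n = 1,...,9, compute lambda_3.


The eigenvalue formula gives lambda_3 = 1/2^3
= 1/8
= 0.1250

0.1250


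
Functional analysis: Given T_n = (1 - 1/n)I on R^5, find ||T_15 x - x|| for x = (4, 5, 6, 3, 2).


T_15 x - x = (1 - 1/15)x - x = -x/15
||x|| = sqrt(90) = 9.4868
||T_15 x - x|| = ||x||/15 = 9.4868/15 = 0.6325

0.6325


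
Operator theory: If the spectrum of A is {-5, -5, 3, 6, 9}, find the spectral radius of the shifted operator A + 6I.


Spectrum of A + 6I = {1, 1, 9, 12, 15}
Spectral radius = max |lambda| over the shifted spectrum
= max(1, 1, 9, 12, 15) = 15

15


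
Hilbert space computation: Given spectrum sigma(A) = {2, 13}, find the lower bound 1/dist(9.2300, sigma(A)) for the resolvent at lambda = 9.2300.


dist(9.2300, {2, 13}) = min(|9.2300 - 2|, |9.2300 - 13|)
= min(7.2300, 3.7700) = 3.7700
Resolvent bound = 1/3.7700 = 0.2653

0.2653


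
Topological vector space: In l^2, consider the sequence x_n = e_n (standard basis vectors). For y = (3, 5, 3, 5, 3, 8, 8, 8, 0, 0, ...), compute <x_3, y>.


x_3 = e_3 is the standard basis vector with 1 in position 3.
<x_3, y> = y_3 = 3
As n -> infinity, <x_n, y> -> 0, confirming weak convergence of (x_n) to 0.

3


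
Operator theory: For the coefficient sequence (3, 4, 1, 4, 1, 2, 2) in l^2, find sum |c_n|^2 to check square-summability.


sum |c_n|^2 = 3^2 + 4^2 + 1^2 + 4^2 + 1^2 + 2^2 + 2^2
= 9 + 16 + 1 + 16 + 1 + 4 + 4
= 51

51


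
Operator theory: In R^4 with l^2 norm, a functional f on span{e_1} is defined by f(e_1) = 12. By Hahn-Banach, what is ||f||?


The norm of f is given by ||f|| = sup_{||x||=1} |f(x)|.
On span{e_1}, ||e_1|| = 1, so ||f|| = |f(e_1)| / ||e_1||
= |12| / 1 = 12.0000

12.0000
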